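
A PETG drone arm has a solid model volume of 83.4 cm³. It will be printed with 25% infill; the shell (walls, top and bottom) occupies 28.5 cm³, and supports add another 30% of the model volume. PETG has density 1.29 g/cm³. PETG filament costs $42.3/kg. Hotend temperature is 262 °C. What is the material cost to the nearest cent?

$3.67

Volume inside the shell: 83.4 − 28.5 → 54.9 cm³.
Infill volume = 0.25 × 54.9, so 13.725 cm³.
Support = 0.30 × 83.4 = 25.02 cm³.
Total printed volume: 28.5 + 13.725 + 25.02 → 67.245 cm³.
Mass: 67.245 × 1.29 → 86.74605 g.
Cost = 86.74605 g / 1000 × $42.3/kg = $3.67.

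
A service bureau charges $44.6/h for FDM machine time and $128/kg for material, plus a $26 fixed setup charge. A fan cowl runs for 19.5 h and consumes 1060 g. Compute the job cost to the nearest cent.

Machine-time cost: 44.6 × 19.5 → $869.70.
Material charge = 128 × 1060/1000, so $135.68.
Adding setup: 869.70 + 135.68 + 26 → $1031.38.

$1031.38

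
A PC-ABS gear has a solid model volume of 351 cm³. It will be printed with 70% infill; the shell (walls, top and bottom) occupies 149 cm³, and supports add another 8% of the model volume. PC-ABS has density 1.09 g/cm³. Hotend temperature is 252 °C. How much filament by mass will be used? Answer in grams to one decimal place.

347.1 g

Volume inside the shell = 351 − 149 = 202 cm³.
Deposited infill = 0.70 × 202 = 141.4 cm³.
Support = 0.08 × 351 = 28.08 cm³.
Deposited volume = 149 + 141.4 + 28.08, so 318.48 cm³.
Mass = 318.48 × 1.09, so 347.1432 g.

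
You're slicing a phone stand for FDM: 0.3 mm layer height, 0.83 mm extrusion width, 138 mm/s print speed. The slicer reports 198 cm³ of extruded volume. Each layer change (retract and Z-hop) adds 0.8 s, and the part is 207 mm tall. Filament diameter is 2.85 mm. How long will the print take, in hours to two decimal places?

Line area: 0.3 × 0.83 → 0.249 mm².
Total extruded path = 198000/0.249 = 795180.7 mm.
Print-move time: 795180.7 / 138 → 5762.2 s.
Number of layers: 207 / 0.3 → 690 (rounded up).
Z-hop total: 690 × 0.8 → 552 s.
Altogether 5762.2 + 552 = 6314.2 s, i.e. 1.75 hours.

1.75 hours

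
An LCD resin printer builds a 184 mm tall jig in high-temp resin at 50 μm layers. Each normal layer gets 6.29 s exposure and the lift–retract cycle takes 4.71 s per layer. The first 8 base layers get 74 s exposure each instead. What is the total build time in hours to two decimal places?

11.39 hours

Layer count = ceil(184 / 0.05) = 3680.
Base layers = 8 × (74 + 4.71) = 629.68 s.
Regular layers = 3672 × (6.29 + 4.71), so 40392 s.
Total = 629.68 + 40392 = 41021.68 s = 11.39 hours.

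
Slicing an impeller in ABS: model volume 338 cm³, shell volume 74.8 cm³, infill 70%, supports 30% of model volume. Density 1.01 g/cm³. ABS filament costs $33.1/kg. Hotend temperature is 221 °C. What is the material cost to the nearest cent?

Interior volume = 338 − 74.8, so 263.2 cm³.
Deposited infill = 0.70 × 263.2 = 184.24 cm³.
Support: 0.30 × 338 → 101.4 cm³.
Deposited volume = 74.8 + 184.24 + 101.4 = 360.44 cm³.
Mass = 360.44 × 1.01 = 364.0444 g.
Cost = 364.0444 g / 1000 × $33.1/kg = $12.05.

$12.05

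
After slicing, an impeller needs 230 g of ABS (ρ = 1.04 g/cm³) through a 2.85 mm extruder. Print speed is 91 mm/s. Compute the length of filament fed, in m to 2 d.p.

Extruded volume: 230/1.04 = 221.1538 cm³ (221153.8 mm³).
A = π r² = π × 1.425² = 6.3794 mm².
L = V/A = 221153.8/6.3794 = 34666.87 mm → 34.67 m.

34.67 m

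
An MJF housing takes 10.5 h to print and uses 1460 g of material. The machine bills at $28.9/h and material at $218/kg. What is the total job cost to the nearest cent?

Time charge = 28.9 × 10.5 = $303.45.
Material cost: 218 × 1460/1000 → $318.28.
Job cost: 303.45 + 318.28 = $621.73.

$621.73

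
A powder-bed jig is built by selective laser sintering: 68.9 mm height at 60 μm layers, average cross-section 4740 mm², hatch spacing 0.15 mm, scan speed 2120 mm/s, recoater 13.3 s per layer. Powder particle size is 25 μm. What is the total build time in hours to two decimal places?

Layer count = ceil(68.9 / 0.06) = 1149.
Scan path per layer: 4740 / 0.15 → 31600 mm.
Per-layer scan time = 31600 / 2120 = 14.9057 s.
Per-layer time = 14.9057 + 13.3, so 28.2057 s.
1149 layers × 28.2057 s/layer = 32408.3493 s, i.e. 9.00 hours.

9.00 hours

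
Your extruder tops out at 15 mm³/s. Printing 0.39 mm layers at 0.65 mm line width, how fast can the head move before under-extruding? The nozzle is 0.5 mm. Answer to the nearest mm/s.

59 mm/s

A = 0.39 × 0.65, so 0.2535 mm².
Max speed = 15 / 0.2535 = 59.17 ≈ 59 mm/s.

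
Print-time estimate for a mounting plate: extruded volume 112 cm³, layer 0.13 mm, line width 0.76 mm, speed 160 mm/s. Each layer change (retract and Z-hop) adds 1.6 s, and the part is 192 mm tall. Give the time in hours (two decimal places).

2.62 hours

Extrusion cross-section = 0.13 × 0.76, so 0.0988 mm².
Total extruded path = 112000/0.0988 = 1133603.2 mm.
Time extruding = 1133603.2 / 160, so 7085 s.
Layers = ⌈192/0.13⌉ = 1477.
Layer-change overhead = 1477 × 1.6 = 2363.2 s.
Total = 7085 + 2363.2 = 9448.2 s = 2.62 hours.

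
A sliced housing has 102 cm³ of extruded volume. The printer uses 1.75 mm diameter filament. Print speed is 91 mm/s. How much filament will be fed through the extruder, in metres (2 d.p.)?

A = π r² = π × 0.875² = 2.4053 mm².
L = 102000 mm³ / 2.4053 mm² = 42406.35 mm, i.e. 42.41 m.

42.41 m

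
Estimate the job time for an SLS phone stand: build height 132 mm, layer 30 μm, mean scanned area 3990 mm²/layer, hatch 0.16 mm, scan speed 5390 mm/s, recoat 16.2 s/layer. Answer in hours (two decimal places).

Layers = ⌈132/0.03⌉ = 4400.
Per-layer scan distance = 3990 / 0.16, so 24937.5 mm.
Per-layer scan time = 24937.5 / 5390, so 4.6266 s.
Per-layer time = 4.6266 + 16.2 = 20.8266 s.
Total: 4400 × 20.8266 s = 91637.04 s → 25.45 hours.

25.45 hours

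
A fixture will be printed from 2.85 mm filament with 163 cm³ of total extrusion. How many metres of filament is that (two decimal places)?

A = π r² = π × 1.425² = 6.3794 mm².
L = 163000 mm³ / 6.3794 mm² = 25550.99 mm, i.e. 25.55 m.

25.55 m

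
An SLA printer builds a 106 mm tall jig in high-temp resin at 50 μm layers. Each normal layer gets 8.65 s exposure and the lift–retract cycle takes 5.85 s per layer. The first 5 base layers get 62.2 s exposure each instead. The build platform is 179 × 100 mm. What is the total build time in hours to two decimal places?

Layer count = ceil(106 / 0.05) = 2120.
Burn-in layers = 5 × (62.2 + 5.85), so 340.25 s.
Regular layers: 2115 × (8.65 + 5.85) → 30667.5 s.
Sum: 340.25 + 30667.5 = 31007.75 s → 8.61 hours.

8.61 hours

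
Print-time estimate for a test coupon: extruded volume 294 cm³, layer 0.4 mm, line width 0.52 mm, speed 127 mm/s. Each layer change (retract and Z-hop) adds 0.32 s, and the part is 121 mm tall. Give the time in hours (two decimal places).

3.12 hours

Line area = 0.4 × 0.52 = 0.208 mm².
Total extruded path = 294000/0.208 = 1413461.5 mm.
Time extruding = 1413461.5 / 127 = 11129.6 s.
Number of layers: 121 / 0.4 → 303 (rounded up).
Layer-change overhead = 303 × 0.32, so 96.96 s.
Altogether 11129.6 + 96.96 = 11226.56 s, i.e. 3.12 hours.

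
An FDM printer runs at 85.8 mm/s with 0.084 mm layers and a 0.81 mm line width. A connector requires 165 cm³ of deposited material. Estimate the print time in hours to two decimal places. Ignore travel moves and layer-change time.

7.85 hours

Extrusion cross-section: 0.084 × 0.81 → 0.06804 mm².
Total extruded path = 165000/0.06804 = 2425044.1 mm.
Extrusion time: 2425044.1 / 85.8 → 28263.9 s.
28263.9 s = 7.85 hours.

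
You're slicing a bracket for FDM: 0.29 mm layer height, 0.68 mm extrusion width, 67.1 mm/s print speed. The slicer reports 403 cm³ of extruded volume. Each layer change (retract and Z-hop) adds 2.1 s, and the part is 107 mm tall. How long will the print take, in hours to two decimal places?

8.68 hours

Bead cross-section: 0.29 × 0.68 → 0.1972 mm².
Total extruded path = 403000/0.1972 = 2043610.5 mm.
Print-move time = 2043610.5 / 67.1 = 30456.2 s.
Layers = ⌈107/0.29⌉ = 369.
Layer-change overhead = 369 × 2.1, so 774.9 s.
Altogether 30456.2 + 774.9 = 31231.1 s, i.e. 8.68 hours.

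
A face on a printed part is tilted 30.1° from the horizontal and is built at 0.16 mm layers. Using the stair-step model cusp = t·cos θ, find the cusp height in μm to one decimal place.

h_c = t·cos θ = 0.16 × 0.8652 = 0.138432 mm (138.4 μm).

138.4 μm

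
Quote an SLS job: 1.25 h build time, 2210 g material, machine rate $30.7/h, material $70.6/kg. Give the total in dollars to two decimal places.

Time charge: 30.7 × 1.25 → $38.375.
Material charge = 70.6 × 2210/1000, so $156.026.
Total = 38.375 + 156.026 = 194.401 ≈ $194.40.

$194.40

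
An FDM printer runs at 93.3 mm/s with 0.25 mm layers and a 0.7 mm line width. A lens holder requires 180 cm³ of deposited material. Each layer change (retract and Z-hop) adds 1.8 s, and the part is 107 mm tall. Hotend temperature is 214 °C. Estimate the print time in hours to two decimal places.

Extrusion cross-section = 0.25 × 0.7 = 0.175 mm².
Path length: 180000 mm³ / 0.175 mm² → 1028571.4 mm.
Print-move time: 1028571.4 / 93.3 → 11024.3 s.
Number of layers: 107 / 0.25 → 428 (rounded up).
Layer-change overhead = 428 × 1.8 = 770.4 s.
Total = 11024.3 + 770.4 = 11794.7 s = 3.28 hours.

3.28 hours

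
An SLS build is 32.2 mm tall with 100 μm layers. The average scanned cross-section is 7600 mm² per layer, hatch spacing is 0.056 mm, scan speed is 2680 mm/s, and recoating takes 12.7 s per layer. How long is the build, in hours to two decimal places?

5.67 hours

Layer count = ceil(32.2 / 0.1) = 322.
Scan path per layer = 7600 / 0.056 = 135714.3 mm.
Scan time per layer = 135714.3 / 2680, so 50.6397 s.
Per-layer time = 50.6397 + 12.7, so 63.3397 s.
Total: 322 × 63.3397 s = 20395.3834 s → 5.67 hours.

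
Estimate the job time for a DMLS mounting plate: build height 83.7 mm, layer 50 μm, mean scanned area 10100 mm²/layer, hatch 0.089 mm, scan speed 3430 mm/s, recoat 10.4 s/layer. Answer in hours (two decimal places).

Number of layers: 83.7 / 0.05 → 1674 (rounded up).
Hatch length per layer: 10100 / 0.089 → 113483.1 mm.
Laser time per layer = 113483.1 / 3430 = 33.0855 s.
Time per layer = 33.0855 + 10.4 = 43.4855 s.
1674 layers × 43.4855 s/layer = 72794.727 s, i.e. 20.22 hours.

20.22 hours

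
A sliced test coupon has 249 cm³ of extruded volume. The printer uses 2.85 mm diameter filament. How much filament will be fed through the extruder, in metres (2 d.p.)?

Cross-section of 2.85 mm filament: π·(2.85/2)² = 6.3794 mm².
Length = 249 cm³ / 6.3794 mm² = 249000 / 6.3794 = 39031.88 mm = 39.03 m.

39.03 m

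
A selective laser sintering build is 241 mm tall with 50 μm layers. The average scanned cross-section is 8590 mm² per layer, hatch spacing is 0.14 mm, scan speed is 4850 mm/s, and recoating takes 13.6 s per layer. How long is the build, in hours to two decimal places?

Number of layers: 241 / 0.05 → 4820 (rounded up).
Per-layer scan distance = 8590 / 0.14 = 61357.1 mm.
Laser time per layer: 61357.1 / 4850 → 12.6509 s.
Per-layer time: 12.6509 + 13.6 → 26.2509 s.
4820 layers × 26.2509 s/layer = 126529.338 s, i.e. 35.15 hours.

35.15 hours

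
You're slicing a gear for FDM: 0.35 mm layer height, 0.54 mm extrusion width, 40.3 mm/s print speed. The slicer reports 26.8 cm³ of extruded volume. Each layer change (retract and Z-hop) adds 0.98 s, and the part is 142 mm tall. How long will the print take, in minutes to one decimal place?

65.3 minutes

Bead cross-section = 0.35 × 0.54, so 0.189 mm².
Toolpath length = 26.8 cm³ / 0.189 mm² = 26800 / 0.189 = 141798.9 mm.
Time extruding = 141798.9 / 40.3, so 3518.6 s.
Layers = ⌈142/0.35⌉ = 406.
Z-hop total = 406 × 0.98, so 397.88 s.
Altogether 3518.6 + 397.88 = 3916.48 s, i.e. 65.3 minutes.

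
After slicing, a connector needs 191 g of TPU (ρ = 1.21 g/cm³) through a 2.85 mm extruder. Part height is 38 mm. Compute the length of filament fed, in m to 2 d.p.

24.74 m

Extruded volume: 191/1.21 = 157.8512 cm³ (157851.2 mm³).
Cross-section of 2.85 mm filament: π·(2.85/2)² = 6.3794 mm².
L = V/A = 157851.2/6.3794 = 24743.89 mm → 24.74 m.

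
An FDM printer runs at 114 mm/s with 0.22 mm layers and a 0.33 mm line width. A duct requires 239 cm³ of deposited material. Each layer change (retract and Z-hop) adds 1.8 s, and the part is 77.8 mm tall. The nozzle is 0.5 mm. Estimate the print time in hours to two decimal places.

8.20 hours

Extrusion cross-section: 0.22 × 0.33 → 0.0726 mm².
Toolpath length = 239 cm³ / 0.0726 mm² = 239000 / 0.0726 = 3292011 mm.
Time extruding: 3292011 / 114 → 28877.3 s.
Layers = ⌈77.8/0.22⌉ = 354.
Z-hop total = 354 × 1.8 = 637.2 s.
Total = 28877.3 + 637.2 = 29514.5 s = 8.20 hours.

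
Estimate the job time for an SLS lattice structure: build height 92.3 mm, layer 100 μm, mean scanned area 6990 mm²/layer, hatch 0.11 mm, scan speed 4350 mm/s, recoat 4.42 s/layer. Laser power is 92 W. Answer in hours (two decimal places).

4.88 hours

Layer count = ceil(92.3 / 0.1) = 923.
Hatch length per layer = 6990 / 0.11, so 63545.5 mm.
Scan time per layer = 63545.5 / 4350, so 14.6082 s.
Per-layer time = 14.6082 + 4.42, so 19.0282 s.
Total: 923 × 19.0282 s = 17563.0286 s → 4.88 hours.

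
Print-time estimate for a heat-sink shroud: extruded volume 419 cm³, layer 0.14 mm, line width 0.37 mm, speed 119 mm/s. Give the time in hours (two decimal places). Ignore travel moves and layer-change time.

18.88 hours

Extrusion cross-section: 0.14 × 0.37 → 0.0518 mm².
Total extruded path = 419000/0.0518 = 8088803.1 mm.
Print-move time: 8088803.1 / 119 → 67973.1 s.
That's 67973.1 s → 18.88 hours.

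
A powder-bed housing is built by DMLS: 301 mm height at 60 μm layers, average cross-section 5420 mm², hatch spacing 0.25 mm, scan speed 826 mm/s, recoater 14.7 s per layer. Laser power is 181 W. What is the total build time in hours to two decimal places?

57.06 hours

Layers = ⌈301/0.06⌉ = 5017.
Hatch length per layer: 5420 / 0.25 → 21680 mm.
Laser time per layer = 21680 / 826 = 26.247 s.
Layer cycle = 26.247 + 14.7, so 40.947 s.
5017 layers × 40.947 s/layer = 205431.099 s, i.e. 57.06 hours.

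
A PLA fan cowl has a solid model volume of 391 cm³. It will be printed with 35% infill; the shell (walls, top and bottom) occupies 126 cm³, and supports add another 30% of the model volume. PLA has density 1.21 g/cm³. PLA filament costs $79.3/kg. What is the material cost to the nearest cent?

Interior volume = 391 − 126 = 265 cm³.
Infill deposited: 0.35 × 265 → 92.75 cm³.
Support: 0.30 × 391 → 117.3 cm³.
Total printed volume = 126 + 92.75 + 117.3, so 336.05 cm³.
Mass: 336.05 × 1.21 → 406.6205 g.
Cost = 406.6205 g / 1000 × $79.3/kg = $32.25.

$32.25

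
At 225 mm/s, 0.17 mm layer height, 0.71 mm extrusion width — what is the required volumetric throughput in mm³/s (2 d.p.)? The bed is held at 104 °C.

27.16

Extrusion cross-section: 0.17 × 0.71 → 0.1207 mm².
Volumetric flow = 225 × 0.1207 = 27.16 mm³/s.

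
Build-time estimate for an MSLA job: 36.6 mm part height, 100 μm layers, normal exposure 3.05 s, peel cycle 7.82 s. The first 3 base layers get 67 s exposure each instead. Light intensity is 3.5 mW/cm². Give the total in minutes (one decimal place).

69.5 minutes

Number of layers: 36.6 / 0.1 → 366 (rounded up).
Burn-in layers = 3 × (67 + 7.82), so 224.46 s.
Remaining layers = 363 × (3.05 + 7.82), so 3945.81 s.
Sum: 224.46 + 3945.81 = 4170.27 s → 69.5 minutes.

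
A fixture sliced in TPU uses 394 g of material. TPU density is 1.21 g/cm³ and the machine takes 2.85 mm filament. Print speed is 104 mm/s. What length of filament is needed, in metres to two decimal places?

Extruded volume: 394/1.21 = 325.6198 cm³ (325619.8 mm³).
Filament cross-section = π × (2.85/2)² = 6.3794 mm².
Length = 325619.8 / 6.3794 = 51042.39 mm = 51.04 m.

51.04 m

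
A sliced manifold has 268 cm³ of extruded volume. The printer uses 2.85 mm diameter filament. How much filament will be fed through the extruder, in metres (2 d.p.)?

42.01 m

Cross-section of 2.85 mm filament: π·(2.85/2)² = 6.3794 mm².
Length = 268 cm³ / 6.3794 mm² = 268000 / 6.3794 = 42010.22 mm = 42.01 m.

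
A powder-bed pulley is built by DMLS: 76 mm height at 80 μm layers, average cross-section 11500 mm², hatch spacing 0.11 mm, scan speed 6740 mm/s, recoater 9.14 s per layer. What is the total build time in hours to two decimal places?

Layer count = ceil(76 / 0.08) = 950.
Scan path per layer = 11500 / 0.11 = 104545.5 mm.
Per-layer scan time = 104545.5 / 6740, so 15.5112 s.
Time per layer = 15.5112 + 9.14, so 24.6512 s.
950 layers × 24.6512 s/layer = 23418.64 s, i.e. 6.51 hours.

6.51 hours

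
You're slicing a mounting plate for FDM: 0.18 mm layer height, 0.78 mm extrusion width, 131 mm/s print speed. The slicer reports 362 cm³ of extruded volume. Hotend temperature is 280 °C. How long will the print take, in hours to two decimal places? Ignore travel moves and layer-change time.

5.47 hours

Bead cross-section: 0.18 × 0.78 → 0.1404 mm².
Path length: 362000 mm³ / 0.1404 mm² → 2578347.6 mm.
Time extruding: 2578347.6 / 131 → 19682 s.
Converting: 19682 s = 5.47 hours.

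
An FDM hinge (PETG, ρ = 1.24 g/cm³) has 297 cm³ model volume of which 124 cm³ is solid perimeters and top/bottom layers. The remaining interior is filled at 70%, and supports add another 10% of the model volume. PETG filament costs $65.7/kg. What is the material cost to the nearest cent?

Interior volume = 297 − 124 = 173 cm³.
Infill volume: 0.70 × 173 → 121.1 cm³.
Support: 0.10 × 297 → 29.7 cm³.
Total extruded = 124 + 121.1 + 29.7 = 274.8 cm³.
Mass = 274.8 × 1.24 = 340.752 g.
At $65.7/kg: 340.752/1000 × 65.7 = $22.39.

$22.39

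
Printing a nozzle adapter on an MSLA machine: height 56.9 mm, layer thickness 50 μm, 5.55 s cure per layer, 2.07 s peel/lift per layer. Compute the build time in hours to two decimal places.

2.41 hours

Layer count = ceil(56.9 / 0.05) = 1138.
Each layer takes: 5.55 + 2.07 → 7.62 s.
Build time: 1138 × 7.62 s = 8671.56 s, i.e. 2.41 hours.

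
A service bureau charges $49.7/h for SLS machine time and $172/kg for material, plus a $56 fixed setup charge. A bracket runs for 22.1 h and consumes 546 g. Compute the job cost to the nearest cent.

Time charge: 49.7 × 22.1 → $1098.37.
Material charge = 172 × 546/1000 = $93.912.
Total = 1098.37 + 93.912 + 56 = 1248.282 ≈ $1248.28.

$1248.28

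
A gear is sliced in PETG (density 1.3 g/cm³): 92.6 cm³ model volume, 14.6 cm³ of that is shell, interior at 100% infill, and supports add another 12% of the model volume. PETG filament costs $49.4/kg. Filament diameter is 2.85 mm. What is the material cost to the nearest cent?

Infill region = 92.6 − 14.6, so 78 cm³.
Infill volume = 1.00 × 78, so 78 cm³.
Support = 0.12 × 92.6 = 11.112 cm³.
Total extruded: 14.6 + 78 + 11.112 → 103.712 cm³.
Mass: 103.712 × 1.3 → 134.8256 g.
Cost = 134.8256 g / 1000 × $49.4/kg = $6.66.

$6.66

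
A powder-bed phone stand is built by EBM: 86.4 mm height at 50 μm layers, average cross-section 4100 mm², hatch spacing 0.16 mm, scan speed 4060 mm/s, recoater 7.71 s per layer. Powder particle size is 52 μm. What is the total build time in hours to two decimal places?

Layers = ⌈86.4/0.05⌉ = 1728.
Hatch length per layer = 4100 / 0.16, so 25625 mm.
Beam time per layer: 25625 / 4060 → 6.3116 s.
Layer cycle: 6.3116 + 7.71 → 14.0216 s.
1728 layers × 14.0216 s/layer = 24229.3248 s, i.e. 6.73 hours.

6.73 hours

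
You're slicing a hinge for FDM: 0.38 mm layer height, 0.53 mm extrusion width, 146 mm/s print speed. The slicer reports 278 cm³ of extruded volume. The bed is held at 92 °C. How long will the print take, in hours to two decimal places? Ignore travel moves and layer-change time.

Bead cross-section: 0.38 × 0.53 → 0.2014 mm².
Path length: 278000 mm³ / 0.2014 mm² → 1380337.6 mm.
Time extruding = 1380337.6 / 146, so 9454.4 s.
That's 9454.4 s → 2.63 hours.

2.63 hours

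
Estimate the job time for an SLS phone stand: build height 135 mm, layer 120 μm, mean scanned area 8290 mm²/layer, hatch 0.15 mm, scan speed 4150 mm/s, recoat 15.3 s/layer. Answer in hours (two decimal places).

8.94 hours

Layers = ⌈135/0.12⌉ = 1125.
Per-layer scan distance: 8290 / 0.15 → 55266.7 mm.
Laser time per layer = 55266.7 / 4150, so 13.3173 s.
Layer cycle = 13.3173 + 15.3 = 28.6173 s.
1125 layers × 28.6173 s/layer = 32194.4625 s, i.e. 8.94 hours.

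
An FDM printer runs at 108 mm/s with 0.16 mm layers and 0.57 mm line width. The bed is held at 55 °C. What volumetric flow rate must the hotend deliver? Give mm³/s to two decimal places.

Bead cross-section = 0.16 × 0.57, so 0.0912 mm².
Q = v·A = 108 × 0.0912 = 9.85 mm³/s.

9.85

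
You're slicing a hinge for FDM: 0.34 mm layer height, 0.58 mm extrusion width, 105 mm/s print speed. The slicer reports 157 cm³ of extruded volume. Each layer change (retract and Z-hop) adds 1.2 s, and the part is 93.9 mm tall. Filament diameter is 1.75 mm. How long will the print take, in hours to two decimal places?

Line area = 0.34 × 0.58, so 0.1972 mm².
Path length: 157000 mm³ / 0.1972 mm² → 796146 mm.
Time extruding: 796146 / 105 → 7582.3 s.
Layers = ⌈93.9/0.34⌉ = 277.
Z-hop total: 277 × 1.2 → 332.4 s.
Altogether 7582.3 + 332.4 = 7914.7 s, i.e. 2.20 hours.

2.20 hours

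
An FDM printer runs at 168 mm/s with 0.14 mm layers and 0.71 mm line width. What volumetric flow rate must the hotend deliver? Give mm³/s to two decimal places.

16.70

Bead cross-section = 0.14 × 0.71, so 0.0994 mm².
Q = v·A = 168 × 0.0994 = 16.70 mm³/s.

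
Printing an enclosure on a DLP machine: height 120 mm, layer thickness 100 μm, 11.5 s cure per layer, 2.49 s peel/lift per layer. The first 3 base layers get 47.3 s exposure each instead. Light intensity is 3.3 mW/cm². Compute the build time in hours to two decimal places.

Number of layers: 120 / 0.1 → 1200 (rounded up).
Bottom layers = 3 × (47.3 + 2.49) = 149.37 s.
Remaining layers = 1197 × (11.5 + 2.49), so 16746.03 s.
Sum: 149.37 + 16746.03 = 16895.4 s → 4.69 hours.

4.69 hours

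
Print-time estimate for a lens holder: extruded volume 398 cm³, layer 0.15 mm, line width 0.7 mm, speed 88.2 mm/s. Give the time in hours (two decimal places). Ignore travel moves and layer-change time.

Extrusion cross-section = 0.15 × 0.7, so 0.105 mm².
Total extruded path = 398000/0.105 = 3790476.2 mm.
Extrusion time = 3790476.2 / 88.2 = 42975.9 s.
42975.9 s = 11.94 hours.

11.94 hours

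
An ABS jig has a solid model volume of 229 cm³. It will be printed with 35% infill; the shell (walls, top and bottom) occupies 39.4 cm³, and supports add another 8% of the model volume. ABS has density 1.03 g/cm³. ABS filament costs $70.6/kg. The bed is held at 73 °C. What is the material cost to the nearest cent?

$9.02

Infill region = 229 − 39.4, so 189.6 cm³.
Infill volume = 0.35 × 189.6, so 66.36 cm³.
Support = 0.08 × 229 = 18.32 cm³.
Total printed volume = 39.4 + 66.36 + 18.32 = 124.08 cm³.
Mass: 124.08 × 1.03 → 127.8024 g.
Cost = 127.8024 g / 1000 × $70.6/kg = $9.02.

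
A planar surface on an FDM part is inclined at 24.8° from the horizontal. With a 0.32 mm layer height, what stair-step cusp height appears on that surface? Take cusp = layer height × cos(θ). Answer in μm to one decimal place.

290.5 μm

cos(24.8°) = 0.9078, so cusp = 0.32 × 0.9078 = 0.290496 mm → 290.5 μm.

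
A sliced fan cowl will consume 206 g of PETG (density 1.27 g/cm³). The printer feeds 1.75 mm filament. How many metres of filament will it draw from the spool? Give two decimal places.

67.44 m

Volume = 206 g / 1.27 g·cm⁻³ = 162.2047 cm³ = 162204.7 mm³.
A = π r² = π × 0.875² = 2.4053 mm².
L = V/A = 162204.7/2.4053 = 67436.37 mm → 67.44 m.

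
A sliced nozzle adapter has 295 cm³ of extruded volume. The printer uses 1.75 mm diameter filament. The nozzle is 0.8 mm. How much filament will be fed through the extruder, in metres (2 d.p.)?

122.65 m

Cross-section of 1.75 mm filament: π·(1.75/2)² = 2.4053 mm².
L = 295000 mm³ / 2.4053 mm² = 122645.82 mm, i.e. 122.65 m.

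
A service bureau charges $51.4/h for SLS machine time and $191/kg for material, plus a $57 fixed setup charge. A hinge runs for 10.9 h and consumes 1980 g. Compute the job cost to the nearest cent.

Time charge = 51.4 × 10.9, so $560.26.
Material charge = 191 × 1980/1000, so $378.18.
Total = 560.26 + 378.18 + 57 = $995.44.

$995.44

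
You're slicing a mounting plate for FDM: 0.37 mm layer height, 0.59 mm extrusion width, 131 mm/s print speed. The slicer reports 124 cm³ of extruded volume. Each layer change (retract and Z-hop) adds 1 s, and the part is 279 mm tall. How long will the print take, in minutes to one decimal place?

84.9 minutes

Line area: 0.37 × 0.59 → 0.2183 mm².
Toolpath length = 124 cm³ / 0.2183 mm² = 124000 / 0.2183 = 568025.7 mm.
Extrusion time: 568025.7 / 131 → 4336.1 s.
Layer count = ceil(279 / 0.37) = 755.
Layer-change overhead: 755 × 1 → 755 s.
Altogether 4336.1 + 755 = 5091.1 s, i.e. 84.9 minutes.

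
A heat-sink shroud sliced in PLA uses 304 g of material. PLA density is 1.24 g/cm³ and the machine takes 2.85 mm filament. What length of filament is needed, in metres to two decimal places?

Extruded volume: 304/1.24 = 245.1613 cm³ (245161.3 mm³).
Cross-section of 2.85 mm filament: π·(2.85/2)² = 6.3794 mm².
Length = 245161.3 / 6.3794 = 38430.15 mm = 38.43 m.

38.43 m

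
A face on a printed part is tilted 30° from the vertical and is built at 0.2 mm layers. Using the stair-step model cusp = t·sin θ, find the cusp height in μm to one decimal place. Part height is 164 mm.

100.0 μm

sin(30°) = 0.5000, so cusp = 0.2 × 0.5000 = 0.1 mm → 100.0 μm.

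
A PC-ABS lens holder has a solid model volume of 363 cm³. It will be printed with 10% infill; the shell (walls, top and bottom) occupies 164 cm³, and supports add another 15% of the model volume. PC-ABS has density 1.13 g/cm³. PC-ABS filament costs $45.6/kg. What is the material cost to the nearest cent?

Infill region = 363 − 164, so 199 cm³.
Infill volume = 0.10 × 199, so 19.9 cm³.
Support = 0.15 × 363, so 54.45 cm³.
Total extruded = 164 + 19.9 + 54.45, so 238.35 cm³.
Mass: 238.35 × 1.13 → 269.3355 g.
At $45.6/kg: 269.3355/1000 × 45.6 = $12.28.

$12.28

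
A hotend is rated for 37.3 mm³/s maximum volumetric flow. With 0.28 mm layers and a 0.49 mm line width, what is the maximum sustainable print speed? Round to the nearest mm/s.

272 mm/s

Extrusion cross-section = 0.28 × 0.49, so 0.1372 mm².
v_max = Q/A = 37.3/0.1372 = 271.87 mm/s → 272 mm/s.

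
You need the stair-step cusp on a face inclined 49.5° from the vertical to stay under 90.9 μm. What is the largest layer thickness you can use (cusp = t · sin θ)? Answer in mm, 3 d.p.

0.120 mm

t = h_c / sin θ = 0.0909 / 0.7604 = 0.120 mm.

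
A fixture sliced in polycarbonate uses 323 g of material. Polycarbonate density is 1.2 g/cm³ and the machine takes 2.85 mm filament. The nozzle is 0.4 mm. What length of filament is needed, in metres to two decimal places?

42.19 m

Volume = 323 g / 1.2 g·cm⁻³ = 269.1667 cm³ = 269166.7 mm³.
A = π r² = π × 1.425² = 6.3794 mm².
Length = 269166.7 / 6.3794 = 42193.11 mm = 42.19 m.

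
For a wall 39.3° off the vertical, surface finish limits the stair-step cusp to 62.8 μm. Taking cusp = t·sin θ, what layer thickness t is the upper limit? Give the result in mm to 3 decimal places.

Layer height = cusp / sin(39.3°) = 0.0628 / 0.6334 = 0.099 mm.

0.099 mm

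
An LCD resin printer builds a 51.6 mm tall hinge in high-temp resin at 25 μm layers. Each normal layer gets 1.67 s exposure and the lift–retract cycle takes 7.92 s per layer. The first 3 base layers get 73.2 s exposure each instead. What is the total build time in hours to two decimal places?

Layer count = ceil(51.6 / 0.025) = 2064.
Base layers = 3 × (73.2 + 7.92), so 243.36 s.
Regular layers = 2061 × (1.67 + 7.92) = 19764.99 s.
Total = 243.36 + 19764.99 = 20008.35 s = 5.56 hours.

5.56 hours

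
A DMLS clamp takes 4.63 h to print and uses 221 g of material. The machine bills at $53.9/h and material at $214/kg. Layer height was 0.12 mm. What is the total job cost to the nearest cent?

Time charge: 53.9 × 4.63 → $249.557.
Feedstock cost: 214 × 221/1000 → $47.294.
Job cost: 249.557 + 47.294 = 296.851 ≈ $296.85.

$296.85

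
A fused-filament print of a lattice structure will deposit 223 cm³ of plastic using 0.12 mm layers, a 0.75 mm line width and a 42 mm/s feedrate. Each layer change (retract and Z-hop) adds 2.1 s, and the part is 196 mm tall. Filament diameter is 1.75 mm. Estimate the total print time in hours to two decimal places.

17.34 hours

Bead cross-section = 0.12 × 0.75 = 0.09 mm².
Toolpath length = 223 cm³ / 0.09 mm² = 223000 / 0.09 = 2477777.8 mm.
Time extruding = 2477777.8 / 42, so 58994.7 s.
Number of layers: 196 / 0.12 → 1634 (rounded up).
Non-print overhead: 1634 × 2.1 → 3431.4 s.
Altogether 58994.7 + 3431.4 = 62426.1 s, i.e. 17.34 hours.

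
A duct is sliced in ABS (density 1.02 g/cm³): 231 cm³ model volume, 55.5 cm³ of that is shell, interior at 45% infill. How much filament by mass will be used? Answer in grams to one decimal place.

137.2 g

Interior volume = 231 − 55.5 = 175.5 cm³.
Infill deposited = 0.45 × 175.5 = 78.975 cm³.
Deposited volume = 55.5 + 78.975 = 134.475 cm³.
Mass = 134.475 × 1.02 = 137.1645 g.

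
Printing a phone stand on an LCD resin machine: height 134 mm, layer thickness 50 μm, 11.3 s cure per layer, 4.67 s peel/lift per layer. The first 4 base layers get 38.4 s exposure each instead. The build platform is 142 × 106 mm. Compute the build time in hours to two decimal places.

Layer count = ceil(134 / 0.05) = 2680.
Burn-in layers: 4 × (38.4 + 4.67) → 172.28 s.
Remaining layers: 2676 × (11.3 + 4.67) → 42735.72 s.
Sum: 172.28 + 42735.72 = 42908 s → 11.92 hours.

11.92 hours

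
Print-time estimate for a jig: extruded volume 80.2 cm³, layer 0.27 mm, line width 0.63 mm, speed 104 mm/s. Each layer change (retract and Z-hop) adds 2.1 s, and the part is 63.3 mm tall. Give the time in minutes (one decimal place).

83.8 minutes

Bead cross-section: 0.27 × 0.63 → 0.1701 mm².
Total extruded path = 80200/0.1701 = 471487.4 mm.
Print-move time = 471487.4 / 104 = 4533.5 s.
Number of layers: 63.3 / 0.27 → 235 (rounded up).
Layer-change overhead = 235 × 2.1 = 493.5 s.
Altogether 4533.5 + 493.5 = 5027 s, i.e. 83.8 minutes.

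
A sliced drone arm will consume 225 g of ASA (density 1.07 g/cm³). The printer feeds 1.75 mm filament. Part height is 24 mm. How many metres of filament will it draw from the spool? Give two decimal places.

87.42 m

Extruded volume: 225/1.07 = 210.2804 cm³ (210280.4 mm³).
Cross-section of 1.75 mm filament: π·(1.75/2)² = 2.4053 mm².
L = V/A = 210280.4/2.4053 = 87423.77 mm → 87.42 m.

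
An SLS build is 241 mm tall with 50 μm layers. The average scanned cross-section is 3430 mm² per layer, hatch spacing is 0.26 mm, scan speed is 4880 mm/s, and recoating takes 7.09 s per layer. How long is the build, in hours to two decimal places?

13.11 hours

Layers = ⌈241/0.05⌉ = 4820.
Scan path per layer: 3430 / 0.26 → 13192.3 mm.
Laser time per layer: 13192.3 / 4880 → 2.7033 s.
Per-layer time = 2.7033 + 7.09, so 9.7933 s.
4820 layers × 9.7933 s/layer = 47203.706 s, i.e. 13.11 hours.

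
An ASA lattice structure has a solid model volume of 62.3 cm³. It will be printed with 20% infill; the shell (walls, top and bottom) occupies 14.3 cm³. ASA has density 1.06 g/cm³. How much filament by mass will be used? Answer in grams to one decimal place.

Interior volume: 62.3 − 14.3 → 48 cm³.
Deposited infill: 0.20 × 48 → 9.6 cm³.
Deposited volume: 14.3 + 9.6 → 23.9 cm³.
Mass: 23.9 × 1.06 → 25.334 g.

25.3 g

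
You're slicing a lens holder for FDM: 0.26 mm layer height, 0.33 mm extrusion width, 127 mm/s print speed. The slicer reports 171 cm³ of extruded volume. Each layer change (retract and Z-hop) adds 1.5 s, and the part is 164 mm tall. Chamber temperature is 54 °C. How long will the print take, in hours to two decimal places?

4.62 hours

Bead cross-section = 0.26 × 0.33 = 0.0858 mm².
Path length: 171000 mm³ / 0.0858 mm² → 1993007 mm.
Time extruding = 1993007 / 127 = 15693 s.
Layer count = ceil(164 / 0.26) = 631.
Layer-change overhead = 631 × 1.5, so 946.5 s.
Total = 15693 + 946.5 = 16639.5 s = 4.62 hours.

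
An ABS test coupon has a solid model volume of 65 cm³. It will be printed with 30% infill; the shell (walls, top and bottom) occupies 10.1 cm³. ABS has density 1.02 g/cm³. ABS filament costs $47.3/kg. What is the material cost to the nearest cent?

Interior volume: 65 − 10.1 → 54.9 cm³.
Deposited infill = 0.30 × 54.9 = 16.47 cm³.
Total extruded = 10.1 + 16.47 = 26.57 cm³.
Mass = 26.57 × 1.02 = 27.1014 g.
Cost = 27.1014 g / 1000 × $47.3/kg = $1.28.

$1.28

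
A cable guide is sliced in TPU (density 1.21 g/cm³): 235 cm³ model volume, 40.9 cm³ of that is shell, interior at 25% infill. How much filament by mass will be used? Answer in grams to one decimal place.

Volume inside the shell: 235 − 40.9 → 194.1 cm³.
Deposited infill: 0.25 × 194.1 → 48.525 cm³.
Total printed volume = 40.9 + 48.525, so 89.425 cm³.
Mass = 89.425 × 1.21 = 108.20425 g.

108.2 g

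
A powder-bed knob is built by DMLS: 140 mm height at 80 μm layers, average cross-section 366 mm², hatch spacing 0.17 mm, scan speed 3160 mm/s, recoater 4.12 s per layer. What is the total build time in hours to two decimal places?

Number of layers: 140 / 0.08 → 1750 (rounded up).
Hatch length per layer = 366 / 0.17, so 2152.9 mm.
Per-layer scan time = 2152.9 / 3160 = 0.6813 s.
Layer cycle = 0.6813 + 4.12, so 4.8013 s.
Build time = 1750 × 4.8013 = 8402.275 s = 2.33 hours.

2.33 hours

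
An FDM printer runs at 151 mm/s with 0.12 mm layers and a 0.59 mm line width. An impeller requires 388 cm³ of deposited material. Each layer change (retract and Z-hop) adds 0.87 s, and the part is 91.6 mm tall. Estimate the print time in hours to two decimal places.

10.27 hours

Bead cross-section = 0.12 × 0.59 = 0.0708 mm².
Toolpath length = 388 cm³ / 0.0708 mm² = 388000 / 0.0708 = 5480226 mm.
Print-move time = 5480226 / 151, so 36292.9 s.
Number of layers: 91.6 / 0.12 → 764 (rounded up).
Z-hop total = 764 × 0.87, so 664.68 s.
Altogether 36292.9 + 664.68 = 36957.58 s, i.e. 10.27 hours.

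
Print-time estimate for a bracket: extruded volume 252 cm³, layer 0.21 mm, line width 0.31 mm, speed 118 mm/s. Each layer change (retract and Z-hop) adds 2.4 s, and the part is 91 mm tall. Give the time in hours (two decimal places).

Line area: 0.21 × 0.31 → 0.0651 mm².
Total extruded path = 252000/0.0651 = 3870967.7 mm.
Print-move time = 3870967.7 / 118, so 32804.8 s.
Layer count = ceil(91 / 0.21) = 434.
Non-print overhead = 434 × 2.4, so 1041.6 s.
Altogether 32804.8 + 1041.6 = 33846.4 s, i.e. 9.40 hours.

9.40 hours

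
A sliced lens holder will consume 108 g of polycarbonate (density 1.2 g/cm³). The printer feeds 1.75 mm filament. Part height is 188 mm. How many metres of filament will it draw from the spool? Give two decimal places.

37.42 m

Extruded volume: 108/1.2 = 90 cm³ (90000 mm³).
Filament cross-section = π × (1.75/2)² = 2.4053 mm².
Length = 90000 / 2.4053 = 37417.37 mm = 37.42 m.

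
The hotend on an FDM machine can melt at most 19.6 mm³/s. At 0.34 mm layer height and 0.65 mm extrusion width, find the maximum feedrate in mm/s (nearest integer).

89 mm/s

A: 0.34 × 0.65 → 0.221 mm².
v_max = Q/A = 19.6/0.221 = 88.69 mm/s → 89 mm/s.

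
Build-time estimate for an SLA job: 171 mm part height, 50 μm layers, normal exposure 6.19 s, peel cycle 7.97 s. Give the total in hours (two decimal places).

Layers = ⌈171/0.05⌉ = 3420.
Cycle time = 6.19 + 7.97 = 14.16 s.
Total = 3420 × 14.16 = 48427.2 s = 13.45 hours.

13.45 hours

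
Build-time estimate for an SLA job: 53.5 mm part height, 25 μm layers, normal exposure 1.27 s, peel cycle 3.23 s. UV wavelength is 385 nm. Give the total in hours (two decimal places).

2.68 hours

Layers = ⌈53.5/0.025⌉ = 2140.
Each layer takes: 1.27 + 3.23 → 4.5 s.
Build time: 2140 × 4.5 s = 9630 s, i.e. 2.68 hours.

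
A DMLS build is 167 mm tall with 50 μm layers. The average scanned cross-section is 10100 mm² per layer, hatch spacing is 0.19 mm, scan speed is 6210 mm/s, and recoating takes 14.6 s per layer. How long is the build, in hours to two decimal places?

21.49 hours

Layers = ⌈167/0.05⌉ = 3340.
Scan path per layer = 10100 / 0.19 = 53157.9 mm.
Scan time per layer = 53157.9 / 6210, so 8.56 s.
Time per layer = 8.56 + 14.6, so 23.16 s.
3340 layers × 23.16 s/layer = 77354.4 s, i.e. 21.49 hours.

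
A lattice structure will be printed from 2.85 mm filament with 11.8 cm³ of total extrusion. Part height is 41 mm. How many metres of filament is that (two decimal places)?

Cross-section of 2.85 mm filament: π·(2.85/2)² = 6.3794 mm².
Length = 11.8 cm³ / 6.3794 mm² = 11800 / 6.3794 = 1849.7 mm = 1.85 m.

1.85 m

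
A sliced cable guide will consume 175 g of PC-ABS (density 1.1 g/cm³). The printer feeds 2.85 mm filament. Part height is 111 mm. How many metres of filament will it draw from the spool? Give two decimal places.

24.94 m

Extruded volume: 175/1.1 = 159.0909 cm³ (159090.9 mm³).
A = π r² = π × 1.425² = 6.3794 mm².
L = V/A = 159090.9/6.3794 = 24938.22 mm → 24.94 m.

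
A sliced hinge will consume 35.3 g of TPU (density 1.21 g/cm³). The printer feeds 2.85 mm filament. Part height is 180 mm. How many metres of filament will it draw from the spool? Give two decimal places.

Volume = 35.3 g / 1.21 g·cm⁻³ = 29.1736 cm³ = 29173.6 mm³.
Cross-section of 2.85 mm filament: π·(2.85/2)² = 6.3794 mm².
Length = 29173.6 / 6.3794 = 4573.09 mm = 4.57 m.

4.57 m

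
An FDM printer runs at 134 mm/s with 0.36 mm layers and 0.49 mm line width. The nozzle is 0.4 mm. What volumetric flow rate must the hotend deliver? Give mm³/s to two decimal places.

23.64

Extrusion cross-section: 0.36 × 0.49 → 0.1764 mm².
Q = v·A = 134 × 0.1764 = 23.64 mm³/s.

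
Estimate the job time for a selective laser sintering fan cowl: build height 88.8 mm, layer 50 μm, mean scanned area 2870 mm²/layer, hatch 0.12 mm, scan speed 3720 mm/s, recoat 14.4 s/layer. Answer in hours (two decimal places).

10.28 hours

Layer count = ceil(88.8 / 0.05) = 1776.
Per-layer scan distance = 2870 / 0.12, so 23916.7 mm.
Per-layer scan time = 23916.7 / 3720, so 6.4292 s.
Per-layer time = 6.4292 + 14.4, so 20.8292 s.
Total: 1776 × 20.8292 s = 36992.6592 s → 10.28 hours.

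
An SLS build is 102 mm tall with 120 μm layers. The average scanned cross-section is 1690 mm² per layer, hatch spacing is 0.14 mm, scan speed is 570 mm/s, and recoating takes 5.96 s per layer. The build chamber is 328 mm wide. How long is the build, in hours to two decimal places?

6.41 hours

Layers = ⌈102/0.12⌉ = 850.
Scan path per layer: 1690 / 0.14 → 12071.4 mm.
Scan time per layer = 12071.4 / 570 = 21.1779 s.
Time per layer = 21.1779 + 5.96, so 27.1379 s.
850 layers × 27.1379 s/layer = 23067.215 s, i.e. 6.41 hours.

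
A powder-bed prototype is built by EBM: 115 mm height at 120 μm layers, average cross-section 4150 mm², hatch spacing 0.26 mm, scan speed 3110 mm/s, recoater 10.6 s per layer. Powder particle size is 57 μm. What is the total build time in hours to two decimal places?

4.19 hours

Layer count = ceil(115 / 0.12) = 959.
Hatch length per layer: 4150 / 0.26 → 15961.5 mm.
Scan time per layer: 15961.5 / 3110 → 5.1323 s.
Per-layer time = 5.1323 + 10.6, so 15.7323 s.
Total: 959 × 15.7323 s = 15087.2757 s → 4.19 hours.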